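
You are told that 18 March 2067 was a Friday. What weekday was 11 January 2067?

Tuesday

Count forward from the earlier date (January 11, 2067) to the later (March 18, 2067):
January 2067: 31 − 11 = 20 days remain.
Then February 2067 (28): 28 days.
March 1–18, 2067: 18 days.
Total: 20 + 28 + 18 = 66 days.
66 mod 7 = 3, so 3 days before Friday is Tuesday.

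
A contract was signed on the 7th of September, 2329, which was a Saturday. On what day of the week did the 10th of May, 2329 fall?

Friday

Count forward from the earlier date (May 10, 2329) to the later (September 7, 2329):
May 2329: 31 − 10 = 21 days remain.
Then June (30), July (31), August (31): 30 + 31 + 31 = 92 days.
September 1–7, 2329: 7 days.
Total: 21 + 92 + 7 = 120 days.
120 mod 7 = 1, so 1 day before Saturday is Friday.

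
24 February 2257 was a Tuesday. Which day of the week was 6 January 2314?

Tuesday

Day-of-year of February 24, 2257: 55.
Day-of-year of January 6, 2314: 6.
2257 has 365 days, so 365 − 55 = 310 days remain in 2257.
Full years 2258–2313: 43 common + 13 leap = 43×365 + 13×366 = 20453 days.
Total: 310 + 20453 + 6 = 20769 days.
20769 is a multiple of 7, so 6 January 2314 falls on the same weekday: Tuesday.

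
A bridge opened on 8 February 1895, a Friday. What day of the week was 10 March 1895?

February 1895: 28 − 8 = 20 days remain (1895 is not a leap year, so February has 28 days).
March 1–10, 1895: 10 days.
Total: 20 + 10 = 30 days.
30 mod 7 = 2, so 2 days after Friday is Sunday.

Sunday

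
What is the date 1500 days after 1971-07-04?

1975-08-12

Count 1500 days after July 4, 1971:
Day-of-year of July 4, 1971: 185.
Day-of-year of August 12, 1975: 224.
1971 has 365 days, so 365 − 185 = 180 days remain in 1971.
Full years: 1972: 366; 1973: 365; 1974: 365. Sum = 1096.
Total: 180 + 1096 + 224 = 1500 days.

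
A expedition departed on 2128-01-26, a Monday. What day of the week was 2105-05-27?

Count forward from the earlier date (May 27, 2105) to the later (January 26, 2128):
From May 27, 2105 to May 27, 2127: 22 years, of which 5 contain a Feb 29 — 17×365 + 5×366 = 8035 days.
May 2127: 31 − 27 = 4 days remain.
Then June (30), July (31), August (31), September (30), October (31), November (30), December (31): 30 + 31 + 31 + 30 + 31 + 30 + 31 = 214 days.
January 1–26, 2128: 26 days.
Residual: 244 days.
Total: 8279 days.
8279 mod 7 = 5, so 5 days before Monday is Wednesday.

Wednesday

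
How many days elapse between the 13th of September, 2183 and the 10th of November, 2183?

58

September 2183: 30 − 13 = 17 days remain.
Then October (31): 31 days.
November 1–10, 2183: 10 days.
Total: 17 + 31 + 10 = 58 days.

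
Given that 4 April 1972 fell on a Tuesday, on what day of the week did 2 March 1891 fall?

Count forward from the earlier date (March 2, 1891) to the later (April 4, 1972):
Day-of-year of March 2, 1891: 61.
Day-of-year of April 4, 1972: 95.
1891 has 365 days, so 365 − 61 = 304 days remain in 1891.
Full years 1892–1971: 61 common + 19 leap = 61×365 + 19×366 = 29219 days.
Total: 304 + 29219 + 95 = 29618 days.
29618 mod 7 = 1, so 1 day before Tuesday is Monday.

Monday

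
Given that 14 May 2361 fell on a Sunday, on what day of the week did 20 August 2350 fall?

Sunday

Count forward from the earlier date (August 20, 2350) to the later (May 14, 2361):
From August 20, 2350 to August 20, 2360: 10 years, of which 3 contain a Feb 29 — 7×365 + 3×366 = 3653 days.
August 2360: 31 − 20 = 11 days remain.
Then September (30), October (31), November (30), December (31), January (31), February 2361 (28), March (31), April (30): 30 + 31 + 30 + 31 + 31 + 28 + 31 + 30 = 242 days.
May 1–14, 2361: 14 days.
Residual: 267 days.
Total: 3920 days.
3920 is a multiple of 7, so 20 August 2350 falls on the same weekday: Sunday.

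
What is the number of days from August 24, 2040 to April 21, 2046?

August 24, 2040 → August 24, 2041: 365 days.
August 24, 2041 → August 24, 2042: 365 days.
August 24, 2042 → August 24, 2043: 365 days.
August 24, 2043 → August 24, 2044: 366 days (2044 is a leap year).
August 24, 2044 → August 24, 2045: 365 days.
August 2045: 31 − 24 = 7 days remain.
Then September (30), October (31), November (30), December (31), January (31), February 2046 (28), March (31): 30 + 31 + 30 + 31 + 31 + 28 + 31 = 212 days.
April 1–21, 2046: 21 days.
Residual: 240 days.
Total: 2066 days.

2066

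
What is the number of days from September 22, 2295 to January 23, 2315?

7062

Day-of-year of September 22, 2295: 265.
Day-of-year of January 23, 2315: 23.
2295 has 365 days, so 365 − 265 = 100 days remain in 2295.
Full years 2296–2314: 15 common + 4 leap = 15×365 + 4×366 = 6939 days.
Total: 100 + 6939 + 23 = 7062 days.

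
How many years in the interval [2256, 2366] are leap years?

27

Years divisible by 4: 2256, 2260, …, 2364 — 28 in all.
Of these, 2300 is divisible by 100 but not 400, so not leap.
Leap years: 28 − 1 = 27.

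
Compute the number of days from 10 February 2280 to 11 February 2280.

Within February 2280: 11 − 10 = 1 day.

1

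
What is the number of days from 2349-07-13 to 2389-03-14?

From July 13, 2349 to July 13, 2388: 39 years, of which 10 contain a Feb 29 — 29×365 + 10×366 = 14245 days.
July 2388: 31 − 13 = 18 days remain.
Then August (31), September (30), October (31), November (30), December (31), January (31), February 2389 (28): 31 + 30 + 31 + 30 + 31 + 31 + 28 = 212 days.
March 1–14, 2389: 14 days.
Residual: 244 days.
Total: 14489 days.

14489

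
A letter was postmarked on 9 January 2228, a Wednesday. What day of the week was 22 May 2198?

Tuesday

Count forward from the earlier date (May 22, 2198) to the later (January 9, 2228):
From May 22, 2198 to May 22, 2227: 29 years, of which 6 contain a Feb 29 — 23×365 + 6×366 = 10591 days.
(2200 is not a leap year (divisible by 100 but not 400).)
May 2227: 31 − 22 = 9 days remain.
Then June (30), July (31), August (31), September (30), October (31), November (30), December (31): 30 + 31 + 31 + 30 + 31 + 30 + 31 = 214 days.
January 1–9, 2228: 9 days.
Residual: 232 days.
Total: 10823 days.
10823 mod 7 = 1, so 1 day before Wednesday is Tuesday.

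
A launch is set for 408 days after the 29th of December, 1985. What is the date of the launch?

the 10th of February, 1987

Count 408 days after December 29, 1985:
December 29, 1985 → December 29, 1986: 365 days.
December 1986: 31 − 29 = 2 days remain.
Then January (31): 31 days.
February 1–10, 1987: 10 days (1987 is not a leap year).
Residual: 43 days.
Total: 408 days.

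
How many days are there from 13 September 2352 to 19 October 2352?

36

September 2352: 30 − 13 = 17 days remain.
October 1–19, 2352: 19 days.
Total: 17 + 19 = 36 days.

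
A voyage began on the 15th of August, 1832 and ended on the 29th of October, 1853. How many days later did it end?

Day-of-year of August 15, 1832: 228.
Day-of-year of October 29, 1853: 302.
1832 has 366 days, so 366 − 228 = 138 days remain in 1832.
Full years 1833–1852: 15 common + 5 leap = 15×365 + 5×366 = 7305 days.
Total: 138 + 7305 + 302 = 7745 days.

7745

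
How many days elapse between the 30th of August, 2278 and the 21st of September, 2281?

1118

Day-of-year of August 30, 2278: 242.
Day-of-year of September 21, 2281: 264.
2278 has 365 days, so 365 − 242 = 123 days remain in 2278.
Full years: 2279: 365; 2280: 366. Sum = 731.
Total: 123 + 731 + 264 = 1118 days.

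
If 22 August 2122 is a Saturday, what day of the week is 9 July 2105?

Count forward from the earlier date (July 9, 2105) to the later (August 22, 2122):
Day-of-year of July 9, 2105: 190.
Day-of-year of August 22, 2122: 234.
2105 has 365 days, so 365 − 190 = 175 days remain in 2105.
Full years 2106–2121: 12 common + 4 leap = 12×365 + 4×366 = 5844 days.
Total: 175 + 5844 + 234 = 6253 days.
6253 mod 7 = 2, so 2 days before Saturday is Thursday.

Thursday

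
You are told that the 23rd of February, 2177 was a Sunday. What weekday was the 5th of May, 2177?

Monday

February 2177: 28 − 23 = 5 days remain (2177 is not a leap year, so February has 28 days).
Then March (31), April (30): 31 + 30 = 61 days.
May 1–5, 2177: 5 days.
Total: 5 + 61 + 5 = 71 days.
71 mod 7 = 1, so 1 day after Sunday is Monday.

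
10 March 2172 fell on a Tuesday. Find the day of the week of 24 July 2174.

March 2172: 31 − 10 = 21 days remain.
Then 27 full months totalling 821 days.
July 1–24, 2174: 24 days.
Total: 21 + 821 + 24 = 866 days.
866 mod 7 = 5, so 5 days after Tuesday is Sunday.

Sunday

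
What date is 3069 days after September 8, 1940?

February 2, 1949

Count 3069 days after September 8, 1940:
Day-of-year of September 8, 1940: 252.
Day-of-year of February 2, 1949: 33.
1940 has 366 days, so 366 − 252 = 114 days remain in 1940.
Full years 1941–1948: 6 common + 2 leap = 6×365 + 2×366 = 2922 days.
Total: 114 + 2922 + 33 = 3069 days.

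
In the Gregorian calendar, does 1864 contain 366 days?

1864 is a leap year.

Yes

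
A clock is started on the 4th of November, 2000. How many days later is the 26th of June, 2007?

2425

Day-of-year of November 4, 2000: 309.
Day-of-year of June 26, 2007: 177.
2000 has 366 days, so 366 − 309 = 57 days remain in 2000.
Full years: 2001: 365; 2002: 365; 2003: 365; 2004: 366; 2005: 365; 2006: 365. Sum = 2191.
Total: 57 + 2191 + 177 = 2425 days.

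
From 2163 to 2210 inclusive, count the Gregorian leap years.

Years divisible by 4 in [2163, 2210]: 2164, 2168, 2172, 2176, 2180, 2184, 2188, 2192, 2196, 2200, 2204, 2208.
Of these, 2200 is divisible by 100 but not 400, so not leap.
Leap years: 12 − 1 = 11.

11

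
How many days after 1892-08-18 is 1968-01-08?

27535

Day-of-year of August 18, 1892: 231.
Day-of-year of January 8, 1968: 8.
1892 has 366 days, so 366 − 231 = 135 days remain in 1892.
Full years 1893–1967: 58 common + 17 leap = 58×365 + 17×366 = 27392 days.
Total: 135 + 27392 + 8 = 27535 days.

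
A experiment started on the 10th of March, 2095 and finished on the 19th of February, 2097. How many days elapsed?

712

March 10, 2095 → March 10, 2096: 366 days (2096 is a leap year).
March 2096: 31 − 10 = 21 days remain.
Then 10 full months totalling 306 days.
February 1–19, 2097: 19 days (2097 is not a leap year).
Residual: 346 days.
Total: 712 days.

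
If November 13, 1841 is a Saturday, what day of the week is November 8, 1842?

Tuesday

November 1841: 30 − 13 = 17 days remain.
Then 11 full months totalling 335 days.
November 1–8, 1842: 8 days.
Total: 17 + 335 + 8 = 360 days.
360 mod 7 = 3, so 3 days after Saturday is Tuesday.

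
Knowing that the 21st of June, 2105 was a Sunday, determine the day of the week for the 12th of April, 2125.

Thursday

Day-of-year of June 21, 2105: 172.
Day-of-year of April 12, 2125: 102.
2105 has 365 days, so 365 − 172 = 193 days remain in 2105.
Full years 2106–2124: 14 common + 5 leap = 14×365 + 5×366 = 6940 days.
Total: 193 + 6940 + 102 = 7235 days.
7235 mod 7 = 4, so 4 days after Sunday is Thursday.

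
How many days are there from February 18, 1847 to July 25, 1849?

888

Day-of-year of February 18, 1847: 49.
Day-of-year of July 25, 1849: 206.
1847 has 365 days, so 365 − 49 = 316 days remain in 1847.
Full years: 1848: 366. Sum = 366.
Total: 316 + 366 + 206 = 888 days.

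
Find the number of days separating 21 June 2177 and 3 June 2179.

Day-of-year of June 21, 2177: 172.
Day-of-year of June 3, 2179: 154.
2177 has 365 days, so 365 − 172 = 193 days remain in 2177.
Full years: 2178: 365. Sum = 365.
Total: 193 + 365 + 154 = 712 days.

712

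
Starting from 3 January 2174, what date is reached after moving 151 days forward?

3 June 2174

Count 151 days after January 3, 2174:
January 2174: 31 − 3 = 28 days remain.
Then February 2174 (28), March (31), April (30), May (31): 28 + 31 + 30 + 31 = 120 days.
June 1–3, 2174: 3 days.
Total: 28 + 120 + 3 = 151 days.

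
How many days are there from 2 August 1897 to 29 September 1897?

58

August 1897: 31 − 2 = 29 days remain.
September 1–29, 1897: 29 days.
Total: 29 + 29 = 58 days.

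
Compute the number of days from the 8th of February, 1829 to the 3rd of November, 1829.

268

February 1829: 28 − 8 = 20 days remain (1829 is not a leap year, so February has 28 days).
Then March (31), April (30), May (31), June (30), July (31), August (31), September (30), October (31): 31 + 30 + 31 + 30 + 31 + 31 + 30 + 31 = 245 days.
November 1–3, 1829: 3 days.
Total: 20 + 245 + 3 = 268 days.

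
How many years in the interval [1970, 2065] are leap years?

24

Years divisible by 4: 1972, 1976, …, 2064 — 24 in all.
2000 is divisible by 400, so still leap.
No century exceptions apply. Count: 24.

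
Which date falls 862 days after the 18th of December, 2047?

the 28th of April, 2050

Count 862 days after December 18, 2047:
December 18, 2047 → December 18, 2048: 366 days (2048 is a leap year).
December 18, 2048 → December 18, 2049: 365 days.
December 2049: 31 − 18 = 13 days remain.
Then January (31), February 2050 (28), March (31): 31 + 28 + 31 = 90 days.
April 1–28, 2050: 28 days.
Residual: 131 days.
Total: 862 days.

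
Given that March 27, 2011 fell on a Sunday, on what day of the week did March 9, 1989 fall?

Thursday

Count forward from the earlier date (March 9, 1989) to the later (March 27, 2011):
Day-of-year of March 9, 1989: 68.
Day-of-year of March 27, 2011: 86.
1989 has 365 days, so 365 − 68 = 297 days remain in 1989.
Full years 1990–2010: 16 common + 5 leap = 16×365 + 5×366 = 7670 days.
Total: 297 + 7670 + 86 = 8053 days.
8053 mod 7 = 3, so 3 days before Sunday is Thursday.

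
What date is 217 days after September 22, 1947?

April 26, 1948

Count 217 days after September 22, 1947:
September 1947: 30 − 22 = 8 days remain.
Then October (31), November (30), December (31), January (31), February 1948 (29), March (31): 31 + 30 + 31 + 31 + 29 + 31 = 183 days.
April 1–26, 1948: 26 days.
Residual: 217 days.
Total: 217 days.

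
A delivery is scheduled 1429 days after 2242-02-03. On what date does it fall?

2246-01-02

Count 1429 days after February 3, 2242:
February 3, 2242 → February 3, 2243: 365 days.
February 3, 2243 → February 3, 2244: 365 days.
February 3, 2244 → February 3, 2245: 366 days (2244 is a leap year).
February 2245: 28 − 3 = 25 days remain (2245 is not a leap year, so February has 28 days).
Then 10 full months totalling 306 days.
January 1–2, 2246: 2 days.
Residual: 333 days.
Total: 1429 days.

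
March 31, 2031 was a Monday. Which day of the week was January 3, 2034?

Tuesday

Day-of-year of March 31, 2031: 90.
Day-of-year of January 3, 2034: 3.
2031 has 365 days, so 365 − 90 = 275 days remain in 2031.
Full years: 2032: 366; 2033: 365. Sum = 731.
Total: 275 + 731 + 3 = 1009 days.
1009 mod 7 = 1, so 1 day after Monday is Tuesday.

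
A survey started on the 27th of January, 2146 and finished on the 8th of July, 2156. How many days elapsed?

3815

From January 27, 2146 to January 27, 2156: 10 years, of which 2 contain a Feb 29 — 8×365 + 2×366 = 3652 days.
January 2156: 31 − 27 = 4 days remain.
Then February 2156 (29), March (31), April (30), May (31), June (30): 29 + 31 + 30 + 31 + 30 = 151 days.
July 1–8, 2156: 8 days.
Residual: 163 days.
Total: 3815 days.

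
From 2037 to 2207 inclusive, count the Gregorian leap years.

Years divisible by 4: 2040, 2044, …, 2204 — 42 in all.
Of these, 2100, 2200 are divisible by 100 but not 400, so not leap.
Leap years: 42 − 2 = 40.

40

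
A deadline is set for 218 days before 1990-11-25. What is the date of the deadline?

1990-04-21

Count 218 days before November 25, 1990:
April 1990: 30 − 21 = 9 days remain.
Then May (31), June (30), July (31), August (31), September (30), October (31): 31 + 30 + 31 + 31 + 30 + 31 = 184 days.
November 1–25, 1990: 25 days.
Total: 9 + 184 + 25 = 218 days.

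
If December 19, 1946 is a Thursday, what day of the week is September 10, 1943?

Count forward from the earlier date (September 10, 1943) to the later (December 19, 1946):
September 10, 1943 → September 10, 1944: 366 days (1944 is a leap year).
September 10, 1944 → September 10, 1945: 365 days.
September 10, 1945 → September 10, 1946: 365 days.
September 1946: 30 − 10 = 20 days remain.
Then October (31), November (30): 31 + 30 = 61 days.
December 1–19, 1946: 19 days.
Residual: 100 days.
Total: 1196 days.
1196 mod 7 = 6, so 6 days before Thursday is Friday.

Friday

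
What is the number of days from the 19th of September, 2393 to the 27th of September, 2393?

Within September 2393: 27 − 19 = 8 days.

8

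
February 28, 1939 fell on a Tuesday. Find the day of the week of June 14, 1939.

February 1939: 28 − 28 = 0 days remain (1939 is not a leap year, so February has 28 days).
Then March (31), April (30), May (31): 31 + 30 + 31 = 92 days.
June 1–14, 1939: 14 days.
Total: 0 + 92 + 14 = 106 days.
106 mod 7 = 1, so 1 day after Tuesday is Wednesday.

Wednesday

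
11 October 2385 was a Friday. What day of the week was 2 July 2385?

Count forward from the earlier date (July 2, 2385) to the later (October 11, 2385):
July 2385: 31 − 2 = 29 days remain.
Then August (31), September (30): 31 + 30 = 61 days.
October 1–11, 2385: 11 days.
Total: 29 + 61 + 11 = 101 days.
101 mod 7 = 3, so 3 days before Friday is Tuesday.

Tuesday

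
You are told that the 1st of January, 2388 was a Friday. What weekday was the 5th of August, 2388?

January 2388: 31 − 1 = 30 days remain.
Then February 2388 (29), March (31), April (30), May (31), June (30), July (31): 29 + 31 + 30 + 31 + 30 + 31 = 182 days.
August 1–5, 2388: 5 days.
Total: 30 + 182 + 5 = 217 days.
217 is a multiple of 7, so the 5th of August, 2388 falls on the same weekday: Friday.

Friday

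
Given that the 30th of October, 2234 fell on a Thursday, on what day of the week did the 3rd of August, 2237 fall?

Day-of-year of October 30, 2234: 303.
Day-of-year of August 3, 2237: 215.
2234 has 365 days, so 365 − 303 = 62 days remain in 2234.
Full years: 2235: 365; 2236: 366. Sum = 731.
Total: 62 + 731 + 215 = 1008 days.
1008 is a multiple of 7, so the 3rd of August, 2237 falls on the same weekday: Thursday.

Thursday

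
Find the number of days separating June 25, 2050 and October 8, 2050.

June 2050: 30 − 25 = 5 days remain.
Then July (31), August (31), September (30): 31 + 31 + 30 = 92 days.
October 1–8, 2050: 8 days.
Total: 5 + 92 + 8 = 105 days.

105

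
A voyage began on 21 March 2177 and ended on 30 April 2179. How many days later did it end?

Day-of-year of March 21, 2177: 80.
Day-of-year of April 30, 2179: 120.
2177 has 365 days, so 365 − 80 = 285 days remain in 2177.
Full years: 2178: 365. Sum = 365.
Total: 285 + 365 + 120 = 770 days.

770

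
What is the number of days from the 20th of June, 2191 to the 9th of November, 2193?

873

June 2191: 30 − 20 = 10 days remain.
Then 28 full months totalling 854 days.
November 1–9, 2193: 9 days.
Total: 10 + 854 + 9 = 873 days.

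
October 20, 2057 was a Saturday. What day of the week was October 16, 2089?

Sunday

Day-of-year of October 20, 2057: 293.
Day-of-year of October 16, 2089: 289.
2057 has 365 days, so 365 − 293 = 72 days remain in 2057.
Full years 2058–2088: 23 common + 8 leap = 23×365 + 8×366 = 11323 days.
Total: 72 + 11323 + 289 = 11684 days.
11684 mod 7 = 1, so 1 day after Saturday is Sunday.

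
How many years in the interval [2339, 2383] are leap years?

Years divisible by 4 in [2339, 2383]: 2340, 2344, 2348, 2352, 2356, 2360, 2364, 2368, 2372, 2376, 2380.
No century exceptions apply. Count: 11.

11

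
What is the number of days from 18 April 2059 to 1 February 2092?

Day-of-year of April 18, 2059: 108.
Day-of-year of February 1, 2092: 32.
2059 has 365 days, so 365 − 108 = 257 days remain in 2059.
Full years 2060–2091: 24 common + 8 leap = 24×365 + 8×366 = 11688 days.
Total: 257 + 11688 + 32 = 11977 days.

11977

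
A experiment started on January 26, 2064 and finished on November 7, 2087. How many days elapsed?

8686

From January 26, 2064 to January 26, 2087: 23 years, of which 6 contain a Feb 29 — 17×365 + 6×366 = 8401 days.
January 2087: 31 − 26 = 5 days remain.
Then 9 full months totalling 273 days.
November 1–7, 2087: 7 days.
Residual: 285 days.
Total: 8686 days.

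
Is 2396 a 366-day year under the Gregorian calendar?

Yes

2396 is a leap year.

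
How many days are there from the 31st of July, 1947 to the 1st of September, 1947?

32

July 1947: 31 − 31 = 0 days remain.
Then August (31): 31 days.
September 1, 1947: 1 day.
Total: 0 + 31 + 1 = 32 days.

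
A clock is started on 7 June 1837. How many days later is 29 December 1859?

From June 7, 1837 to June 7, 1859: 22 years, of which 5 contain a Feb 29 — 17×365 + 5×366 = 8035 days.
June 1859: 30 − 7 = 23 days remain.
Then July (31), August (31), September (30), October (31), November (30): 31 + 31 + 30 + 31 + 30 = 153 days.
December 1–29, 1859: 29 days.
Residual: 205 days.
Total: 8240 days.

8240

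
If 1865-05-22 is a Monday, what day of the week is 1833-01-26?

Count forward from the earlier date (January 26, 1833) to the later (May 22, 1865):
From January 26, 1833 to January 26, 1865: 32 years, of which 8 contain a Feb 29 — 24×365 + 8×366 = 11688 days.
January 1865: 31 − 26 = 5 days remain.
Then February 1865 (28), March (31), April (30): 28 + 31 + 30 = 89 days.
May 1–22, 1865: 22 days.
Residual: 116 days.
Total: 11804 days.
11804 mod 7 = 2, so 2 days before Monday is Saturday.

Saturday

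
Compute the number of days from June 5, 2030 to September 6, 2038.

3015

From June 5, 2030 to June 5, 2038: 8 years, of which 2 contain a Feb 29 — 6×365 + 2×366 = 2922 days.
June 2038: 30 − 5 = 25 days remain.
Then July (31), August (31): 31 + 31 = 62 days.
September 1–6, 2038: 6 days.
Residual: 93 days.
Total: 3015 days.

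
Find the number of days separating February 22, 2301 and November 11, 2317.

Day-of-year of February 22, 2301: 53.
Day-of-year of November 11, 2317: 315.
2301 has 365 days, so 365 − 53 = 312 days remain in 2301.
Full years 2302–2316: 11 common + 4 leap = 11×365 + 4×366 = 5479 days.
Total: 312 + 5479 + 315 = 6106 days.

6106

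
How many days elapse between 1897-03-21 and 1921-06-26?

8862

Day-of-year of March 21, 1897: 80.
Day-of-year of June 26, 1921: 177.
1897 has 365 days, so 365 − 80 = 285 days remain in 1897.
Full years 1898–1920: 18 common + 5 leap = 18×365 + 5×366 = 8400 days.
Total: 285 + 8400 + 177 = 8862 days.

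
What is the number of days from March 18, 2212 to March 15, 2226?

From March 18, 2212 to March 18, 2225: 13 years, of which 3 contain a Feb 29 — 10×365 + 3×366 = 4748 days.
March 2225: 31 − 18 = 13 days remain.
Then 11 full months totalling 334 days.
March 1–15, 2226: 15 days.
Residual: 362 days.
Total: 5110 days.

5110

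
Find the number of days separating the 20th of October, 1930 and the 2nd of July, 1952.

From October 20, 1930 to October 20, 1951: 21 years, of which 5 contain a Feb 29 — 16×365 + 5×366 = 7670 days.
October 1951: 31 − 20 = 11 days remain.
Then November (30), December (31), January (31), February 1952 (29), March (31), April (30), May (31), June (30): 30 + 31 + 31 + 29 + 31 + 30 + 31 + 30 = 243 days.
July 1–2, 1952: 2 days.
Residual: 256 days.
Total: 7926 days.

7926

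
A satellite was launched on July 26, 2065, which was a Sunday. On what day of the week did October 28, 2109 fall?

Monday

Day-of-year of July 26, 2065: 207.
Day-of-year of October 28, 2109: 301.
2065 has 365 days, so 365 − 207 = 158 days remain in 2065.
Full years 2066–2108: 33 common + 10 leap = 33×365 + 10×366 = 15705 days.
Total: 158 + 15705 + 301 = 16164 days.
16164 mod 7 = 1, so 1 day after Sunday is Monday.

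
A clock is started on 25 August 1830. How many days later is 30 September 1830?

36

August 1830: 31 − 25 = 6 days remain.
September 1–30, 1830: 30 days.
Total: 6 + 30 = 36 days.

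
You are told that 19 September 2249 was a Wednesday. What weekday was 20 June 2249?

Count forward from the earlier date (June 20, 2249) to the later (September 19, 2249):
June 2249: 30 − 20 = 10 days remain.
Then July (31), August (31): 31 + 31 = 62 days.
September 1–19, 2249: 19 days.
Total: 10 + 62 + 19 = 91 days.
91 is a multiple of 7, so 20 June 2249 falls on the same weekday: Wednesday.

Wednesday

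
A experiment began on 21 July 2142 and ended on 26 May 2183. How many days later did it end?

Day-of-year of July 21, 2142: 202.
Day-of-year of May 26, 2183: 146.
2142 has 365 days, so 365 − 202 = 163 days remain in 2142.
Full years 2143–2182: 30 common + 10 leap = 30×365 + 10×366 = 14610 days.
Total: 163 + 14610 + 146 = 14919 days.

14919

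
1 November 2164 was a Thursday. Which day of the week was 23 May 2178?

Saturday

From November 1, 2164 to November 1, 2177: 13 years, of which 3 contain a Feb 29 — 10×365 + 3×366 = 4748 days.
November 2177: 30 − 1 = 29 days remain.
Then December (31), January (31), February 2178 (28), March (31), April (30): 31 + 31 + 28 + 31 + 30 = 151 days.
May 1–23, 2178: 23 days.
Residual: 203 days.
Total: 4951 days.
4951 mod 7 = 2, so 2 days after Thursday is Saturday.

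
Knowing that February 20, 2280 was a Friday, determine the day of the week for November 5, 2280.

Friday

February 2280: 29 − 20 = 9 days remain (2280 is a leap year, so February has 29 days).
Then March (31), April (30), May (31), June (30), July (31), August (31), September (30), October (31): 31 + 30 + 31 + 30 + 31 + 31 + 30 + 31 = 245 days.
November 1–5, 2280: 5 days.
Total: 9 + 245 + 5 = 259 days.
259 is a multiple of 7, so November 5, 2280 falls on the same weekday: Friday.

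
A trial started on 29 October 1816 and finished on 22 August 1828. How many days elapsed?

From October 29, 1816 to October 29, 1827: 11 years, of which 2 contain a Feb 29 — 9×365 + 2×366 = 4017 days.
October 1827: 31 − 29 = 2 days remain.
Then 9 full months totalling 274 days.
August 1–22, 1828: 22 days.
Residual: 298 days.
Total: 4315 days.

4315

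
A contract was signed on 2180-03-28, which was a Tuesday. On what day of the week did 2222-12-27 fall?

From March 28, 2180 to March 28, 2222: 42 years, of which 9 contain a Feb 29 — 33×365 + 9×366 = 15339 days.
(2200 is not a leap year (divisible by 100 but not 400).)
March 2222: 31 − 28 = 3 days remain.
Then April (30), May (31), June (30), July (31), August (31), September (30), October (31), November (30): 30 + 31 + 30 + 31 + 31 + 30 + 31 + 30 = 244 days.
December 1–27, 2222: 27 days.
Residual: 274 days.
Total: 15613 days.
15613 mod 7 = 3, so 3 days after Tuesday is Friday.

Friday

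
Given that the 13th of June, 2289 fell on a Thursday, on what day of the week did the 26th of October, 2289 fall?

Saturday

June 2289: 30 − 13 = 17 days remain.
Then July (31), August (31), September (30): 31 + 31 + 30 = 92 days.
October 1–26, 2289: 26 days.
Total: 17 + 92 + 26 = 135 days.
135 mod 7 = 2, so 2 days after Thursday is Saturday.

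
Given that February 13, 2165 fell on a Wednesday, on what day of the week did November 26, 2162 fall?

Friday

Count forward from the earlier date (November 26, 2162) to the later (February 13, 2165):
Day-of-year of November 26, 2162: 330.
Day-of-year of February 13, 2165: 44.
2162 has 365 days, so 365 − 330 = 35 days remain in 2162.
Full years: 2163: 365; 2164: 366. Sum = 731.
Total: 35 + 731 + 44 = 810 days.
810 mod 7 = 5, so 5 days before Wednesday is Friday.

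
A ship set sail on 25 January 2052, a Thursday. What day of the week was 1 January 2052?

Monday

Count forward from the earlier date (January 1, 2052) to the later (January 25, 2052):
Within January 2052: 25 − 1 = 24 days.
24 mod 7 = 3, so 3 days before Thursday is Monday.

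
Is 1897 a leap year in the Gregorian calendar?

No

1897 is not a leap year.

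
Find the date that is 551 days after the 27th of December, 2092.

the 1st of July, 2094

Count 551 days after December 27, 2092:
December 27, 2092 → December 27, 2093: 365 days.
December 2093: 31 − 27 = 4 days remain.
Then January (31), February 2094 (28), March (31), April (30), May (31), June (30): 31 + 28 + 31 + 30 + 31 + 30 = 181 days.
July 1, 2094: 1 day.
Residual: 186 days.
Total: 551 days.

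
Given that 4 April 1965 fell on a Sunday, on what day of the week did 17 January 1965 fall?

Count forward from the earlier date (January 17, 1965) to the later (April 4, 1965):
January 1965: 31 − 17 = 14 days remain.
Then February 1965 (28), March (31): 28 + 31 = 59 days.
April 1–4, 1965: 4 days.
Total: 14 + 59 + 4 = 77 days.
77 is a multiple of 7, so 17 January 1965 falls on the same weekday: Sunday.

Sunday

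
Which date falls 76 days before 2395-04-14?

2395-01-28

Count 76 days before April 14, 2395:
January 2395: 31 − 28 = 3 days remain.
Then February 2395 (28), March (31): 28 + 31 = 59 days.
April 1–14, 2395: 14 days.
Total: 3 + 59 + 14 = 76 days.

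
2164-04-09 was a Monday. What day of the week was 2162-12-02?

Count forward from the earlier date (December 2, 2162) to the later (April 9, 2164):
December 2162: 31 − 2 = 29 days remain.
Then 15 full months totalling 456 days.
April 1–9, 2164: 9 days.
Total: 29 + 456 + 9 = 494 days.
494 mod 7 = 4, so 4 days before Monday is Thursday.

Thursday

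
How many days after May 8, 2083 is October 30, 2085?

906

Day-of-year of May 8, 2083: 128.
Day-of-year of October 30, 2085: 303.
2083 has 365 days, so 365 − 128 = 237 days remain in 2083.
Full years: 2084: 366. Sum = 366.
Total: 237 + 366 + 303 = 906 days.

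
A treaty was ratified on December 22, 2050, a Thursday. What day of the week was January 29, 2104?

Day-of-year of December 22, 2050: 356.
Day-of-year of January 29, 2104: 29.
2050 has 365 days, so 365 − 356 = 9 days remain in 2050.
Full years 2051–2103: 41 common + 12 leap = 41×365 + 12×366 = 19357 days.
Total: 9 + 19357 + 29 = 19395 days.
19395 mod 7 = 5, so 5 days after Thursday is Tuesday.

Tuesday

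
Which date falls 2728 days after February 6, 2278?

July 27, 2285

Count 2728 days after February 6, 2278:
Day-of-year of February 6, 2278: 37.
Day-of-year of July 27, 2285: 208.
2278 has 365 days, so 365 − 37 = 328 days remain in 2278.
Full years: 2279: 365; 2280: 366; 2281: 365; 2282: 365; 2283: 365; 2284: 366. Sum = 2192.
Total: 328 + 2192 + 208 = 2728 days.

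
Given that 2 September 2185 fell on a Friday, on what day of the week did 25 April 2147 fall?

Count forward from the earlier date (April 25, 2147) to the later (September 2, 2185):
Day-of-year of April 25, 2147: 115.
Day-of-year of September 2, 2185: 245.
2147 has 365 days, so 365 − 115 = 250 days remain in 2147.
Full years 2148–2184: 27 common + 10 leap = 27×365 + 10×366 = 13515 days.
Total: 250 + 13515 + 245 = 14010 days.
14010 mod 7 = 3, so 3 days before Friday is Tuesday.

Tuesday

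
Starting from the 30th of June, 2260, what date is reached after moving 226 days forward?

the 11th of February, 2261

Count 226 days after June 30, 2260:
Day-of-year of June 30, 2260: 182.
Day-of-year of February 11, 2261: 42.
2260 has 366 days, so 366 − 182 = 184 days remain in 2260.
Total: 184 + 42 = 226 days.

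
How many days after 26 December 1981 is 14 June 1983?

535

Day-of-year of December 26, 1981: 360.
Day-of-year of June 14, 1983: 165.
1981 has 365 days, so 365 − 360 = 5 days remain in 1981.
Full years: 1982: 365. Sum = 365.
Total: 5 + 365 + 165 = 535 days.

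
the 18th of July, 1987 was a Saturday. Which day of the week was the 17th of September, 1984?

Monday

Count forward from the earlier date (September 17, 1984) to the later (July 18, 1987):
September 17, 1984 → September 17, 1985: 365 days.
September 17, 1985 → September 17, 1986: 365 days.
September 1986: 30 − 17 = 13 days remain.
Then 9 full months totalling 273 days.
July 1–18, 1987: 18 days.
Residual: 304 days.
Total: 1034 days.
1034 mod 7 = 5, so 5 days before Saturday is Monday.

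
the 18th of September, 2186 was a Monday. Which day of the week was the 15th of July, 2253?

Friday

From September 18, 2186 to September 18, 2252: 66 years, of which 16 contain a Feb 29 — 50×365 + 16×366 = 24106 days.
(2200 is not a leap year (divisible by 100 but not 400).)
September 2252: 30 − 18 = 12 days remain.
Then 9 full months totalling 273 days.
July 1–15, 2253: 15 days.
Residual: 300 days.
Total: 24406 days.
24406 mod 7 = 4, so 4 days after Monday is Friday.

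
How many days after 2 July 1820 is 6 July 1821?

369

Day-of-year of July 2, 1820: 184.
Day-of-year of July 6, 1821: 187.
1820 has 366 days, so 366 − 184 = 182 days remain in 1820.
Total: 182 + 187 = 369 days.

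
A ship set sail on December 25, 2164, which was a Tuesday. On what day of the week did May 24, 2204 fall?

From December 25, 2164 to December 25, 2203: 39 years, of which 8 contain a Feb 29 — 31×365 + 8×366 = 14243 days.
(2200 is not a leap year (divisible by 100 but not 400).)
December 2203: 31 − 25 = 6 days remain.
Then January (31), February 2204 (29), March (31), April (30): 31 + 29 + 31 + 30 = 121 days.
May 1–24, 2204: 24 days.
Residual: 151 days.
Total: 14394 days.
14394 mod 7 = 2, so 2 days after Tuesday is Thursday.

Thursday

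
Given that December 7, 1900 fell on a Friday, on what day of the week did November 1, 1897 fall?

Count forward from the earlier date (November 1, 1897) to the later (December 7, 1900):
November 1, 1897 → November 1, 1898: 365 days.
November 1, 1898 → November 1, 1899: 365 days.
November 1, 1899 → November 1, 1900: 365 days (1900 is not a leap year (divisible by 100 but not 400)).
November 1900: 30 − 1 = 29 days remain.
December 1–7, 1900: 7 days.
Residual: 36 days.
Total: 1131 days.
1131 mod 7 = 4, so 4 days before Friday is Monday.

Monday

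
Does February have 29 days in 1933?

1933 is not a leap year.

No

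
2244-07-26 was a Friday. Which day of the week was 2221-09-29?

Count forward from the earlier date (September 29, 2221) to the later (July 26, 2244):
From September 29, 2221 to September 29, 2243: 22 years, of which 5 contain a Feb 29 — 17×365 + 5×366 = 8035 days.
September 2243: 30 − 29 = 1 day remains.
Then 9 full months totalling 274 days.
July 1–26, 2244: 26 days.
Residual: 301 days.
Total: 8336 days.
8336 mod 7 = 6, so 6 days before Friday is Saturday.

Saturday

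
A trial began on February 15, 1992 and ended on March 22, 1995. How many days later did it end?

Day-of-year of February 15, 1992: 46.
Day-of-year of March 22, 1995: 81.
1992 has 366 days, so 366 − 46 = 320 days remain in 1992.
Full years: 1993: 365; 1994: 365. Sum = 730.
Total: 320 + 730 + 81 = 1131 days.

1131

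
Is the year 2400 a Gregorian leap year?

2400 is a leap year (divisible by 400).

Yes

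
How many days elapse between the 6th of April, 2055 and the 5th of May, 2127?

Day-of-year of April 6, 2055: 96.
Day-of-year of May 5, 2127: 125.
2055 has 365 days, so 365 − 96 = 269 days remain in 2055.
Full years 2056–2126: 54 common + 17 leap = 54×365 + 17×366 = 25932 days.
Total: 269 + 25932 + 125 = 26326 days.

26326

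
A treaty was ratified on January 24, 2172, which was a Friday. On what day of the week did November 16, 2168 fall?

Count forward from the earlier date (November 16, 2168) to the later (January 24, 2172):
Day-of-year of November 16, 2168: 321.
Day-of-year of January 24, 2172: 24.
2168 has 366 days, so 366 − 321 = 45 days remain in 2168.
Full years: 2169: 365; 2170: 365; 2171: 365. Sum = 1095.
Total: 45 + 1095 + 24 = 1164 days.
1164 mod 7 = 2, so 2 days before Friday is Wednesday.

Wednesday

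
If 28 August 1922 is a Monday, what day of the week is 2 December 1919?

Tuesday

Count forward from the earlier date (December 2, 1919) to the later (August 28, 1922):
Day-of-year of December 2, 1919: 336.
Day-of-year of August 28, 1922: 240.
1919 has 365 days, so 365 − 336 = 29 days remain in 1919.
Full years: 1920: 366; 1921: 365. Sum = 731.
Total: 29 + 731 + 240 = 1000 days.
1000 mod 7 = 6, so 6 days before Monday is Tuesday.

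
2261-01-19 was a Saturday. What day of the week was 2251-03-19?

Wednesday

Count forward from the earlier date (March 19, 2251) to the later (January 19, 2261):
From March 19, 2251 to March 19, 2260: 9 years, of which 3 contain a Feb 29 — 6×365 + 3×366 = 3288 days.
March 2260: 31 − 19 = 12 days remain.
Then 9 full months totalling 275 days.
January 1–19, 2261: 19 days.
Residual: 306 days.
Total: 3594 days.
3594 mod 7 = 3, so 3 days before Saturday is Wednesday.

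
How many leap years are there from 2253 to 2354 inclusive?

Years divisible by 4: 2256, 2260, …, 2352 — 25 in all.
Of these, 2300 is divisible by 100 but not 400, so not leap.
Leap years: 25 − 1 = 24.

24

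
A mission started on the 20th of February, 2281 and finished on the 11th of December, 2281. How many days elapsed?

294

February 2281: 28 − 20 = 8 days remain (2281 is not a leap year, so February has 28 days).
Then 9 full months totalling 275 days.
December 1–11, 2281: 11 days.
Total: 8 + 275 + 11 = 294 days.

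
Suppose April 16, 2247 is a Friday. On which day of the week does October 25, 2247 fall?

Monday

April 2247: 30 − 16 = 14 days remain.
Then May (31), June (30), July (31), August (31), September (30): 31 + 30 + 31 + 31 + 30 = 153 days.
October 1–25, 2247: 25 days.
Total: 14 + 153 + 25 = 192 days.
192 mod 7 = 3, so 3 days after Friday is Monday.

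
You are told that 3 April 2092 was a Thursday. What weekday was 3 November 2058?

Sunday

Count forward from the earlier date (November 3, 2058) to the later (April 3, 2092):
From November 3, 2058 to November 3, 2091: 33 years, of which 8 contain a Feb 29 — 25×365 + 8×366 = 12053 days.
November 2091: 30 − 3 = 27 days remain.
Then December (31), January (31), February 2092 (29), March (31): 31 + 31 + 29 + 31 = 122 days.
April 1–3, 2092: 3 days.
Residual: 152 days.
Total: 12205 days.
12205 mod 7 = 4, so 4 days before Thursday is Sunday.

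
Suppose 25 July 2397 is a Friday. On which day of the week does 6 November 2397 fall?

July 2397: 31 − 25 = 6 days remain.
Then August (31), September (30), October (31): 31 + 30 + 31 = 92 days.
November 1–6, 2397: 6 days.
Total: 6 + 92 + 6 = 104 days.
104 mod 7 = 6, so 6 days after Friday is Thursday.

Thursday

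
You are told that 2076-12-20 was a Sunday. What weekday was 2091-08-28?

Tuesday

Day-of-year of December 20, 2076: 355.
Day-of-year of August 28, 2091: 240.
2076 has 366 days, so 366 − 355 = 11 days remain in 2076.
Full years 2077–2090: 11 common + 3 leap = 11×365 + 3×366 = 5113 days.
Total: 11 + 5113 + 240 = 5364 days.
5364 mod 7 = 2, so 2 days after Sunday is Tuesday.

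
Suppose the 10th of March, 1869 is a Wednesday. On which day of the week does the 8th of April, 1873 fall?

March 10, 1869 → March 10, 1870: 365 days.
March 10, 1870 → March 10, 1871: 365 days.
March 10, 1871 → March 10, 1872: 366 days (1872 is a leap year).
March 10, 1872 → March 10, 1873: 365 days.
March 1873: 31 − 10 = 21 days remain.
April 1–8, 1873: 8 days.
Residual: 29 days.
Total: 1490 days.
1490 mod 7 = 6, so 6 days after Wednesday is Tuesday.

Tuesday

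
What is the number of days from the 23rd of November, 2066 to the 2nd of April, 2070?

November 23, 2066 → November 23, 2067: 365 days.
November 23, 2067 → November 23, 2068: 366 days (2068 is a leap year).
November 23, 2068 → November 23, 2069: 365 days.
November 2069: 30 − 23 = 7 days remain.
Then December (31), January (31), February 2070 (28), March (31): 31 + 31 + 28 + 31 = 121 days.
April 1–2, 2070: 2 days.
Residual: 130 days.
Total: 1226 days.

1226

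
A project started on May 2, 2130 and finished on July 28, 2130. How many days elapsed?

May 2130: 31 − 2 = 29 days remain.
Then June (30): 30 days.
July 1–28, 2130: 28 days.
Total: 29 + 30 + 28 = 87 days.

87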